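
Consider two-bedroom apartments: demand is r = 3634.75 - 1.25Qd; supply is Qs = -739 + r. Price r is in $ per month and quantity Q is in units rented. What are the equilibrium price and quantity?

r* = 2026, Q* = 1287

Solving each curve for Q: Qd = 2907.8 - 0.8r.
The market clears where 2907.8 - 0.8r = -739 + r. Rearranging, 1.8r = 3646.8, hence r* = 2026.
Substitute back: Q* = 2907.8 - 0.8(2026) = 1287.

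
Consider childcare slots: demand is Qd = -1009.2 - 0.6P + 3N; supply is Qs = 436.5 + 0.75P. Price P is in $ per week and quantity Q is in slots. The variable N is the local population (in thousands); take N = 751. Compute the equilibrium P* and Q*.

P* = 598, Q* = 885

With N = 751, demand is Qd = 1243.8 - 0.6P.
Set Qd = Qs: 1243.8 - 0.6P = 436.5 + 0.75P, so 807.3 = 1.35P and P* = 598.
Plugging P* into demand: Q* = 1243.8 - 0.6(598) = 885.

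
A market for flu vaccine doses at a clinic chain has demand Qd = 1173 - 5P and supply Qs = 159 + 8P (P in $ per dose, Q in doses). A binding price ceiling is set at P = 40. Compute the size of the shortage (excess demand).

Shortage = 494

Evaluating both curves at the ceiling price 40 gives Qd = 973, Qs = 479.
Shortage = Qd - Qs = 973 - 479 = 494.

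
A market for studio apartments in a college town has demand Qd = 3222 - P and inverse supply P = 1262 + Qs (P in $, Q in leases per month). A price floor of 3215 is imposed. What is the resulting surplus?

Surplus = 1946

Rewriting in direct form: Qs = -1262 + P.
At P = 3215: Qd = 7 and Qs = 1953.
Surplus = Qs - Qd = 1953 - 7 = 1946.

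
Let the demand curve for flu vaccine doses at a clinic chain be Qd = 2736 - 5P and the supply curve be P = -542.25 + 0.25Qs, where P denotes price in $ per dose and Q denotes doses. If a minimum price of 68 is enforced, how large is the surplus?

Surplus = 45

Inverting to quantity form: Qs = 2169 + 4P.
At P = 68: Qd = 2396 and Qs = 2441.
Surplus = Qs - Qd = 2441 - 2396 = 45.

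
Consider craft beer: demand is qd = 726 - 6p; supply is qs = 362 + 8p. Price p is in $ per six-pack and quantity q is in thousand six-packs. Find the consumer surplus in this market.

The market clears where 726 - 6p = 362 + 8p. Rearranging, 14p = 364, hence p* = 26.
Substitute back: q* = 726 - 6(26) = 570.
Demand choke price (qd = 0): p = 726/6 = 121. Consumer surplus = ½ × (121 - 26) × 570 = 27075.

Consumer surplus = 27075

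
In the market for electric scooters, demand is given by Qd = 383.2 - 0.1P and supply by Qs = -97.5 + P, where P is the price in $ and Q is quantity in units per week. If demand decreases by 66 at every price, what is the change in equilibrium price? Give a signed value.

The market clears where 383.2 - 0.1P = -97.5 + P. Rearranging, 1.1P = 480.7, hence P* = 437.
From the demand curve, Q* = 383.2 - 0.1(437) = 339.5.
After the shift, demand is Qd = 317.2 - 0.1P.
The new intersection has 414.7 = 1.1P, i.e. P = 377, Q = 279.5.
ΔP = 377 - 437 = -60.

ΔP = -60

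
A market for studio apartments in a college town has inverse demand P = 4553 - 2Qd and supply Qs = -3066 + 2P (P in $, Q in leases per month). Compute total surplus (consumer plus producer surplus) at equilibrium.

Total surplus = 1824080

In direct form, Qd = 2276.5 - 0.5P.
Set Qd = Qs: 2276.5 - 0.5P = -3066 + 2P, so 5342.5 = 2.5P and P* = 2137.
Substitute back: Q* = 2276.5 - 0.5(2137) = 1208.
Demand choke price = 4553; supply choke price = 1533. CS = ½(4553 - 2137)(1208) = 1459264; PS = ½(2137 - 1533)(1208) = 364816. Total surplus = 1824080.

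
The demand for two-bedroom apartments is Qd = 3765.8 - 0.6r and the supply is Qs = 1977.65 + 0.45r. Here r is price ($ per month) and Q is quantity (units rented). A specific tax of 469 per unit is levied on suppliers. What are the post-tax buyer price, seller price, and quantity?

The tax drives a wedge r_b - r_s = 469. Substituting r_s = r_b - 469 into supply: Qs = 1766.6 + 0.45r_b.
Set Qd = Qs: 3765.8 - 0.6r_b = 1766.6 + 0.45r_b, so 1999.2 = 1.05r_b and r_b = 1904.
So r_s = 1435 and the quantity traded is Q = 3765.8 - 0.6(1904) = 2623.4.

r_b = 1904, r_s = 1435, Q = 2623.4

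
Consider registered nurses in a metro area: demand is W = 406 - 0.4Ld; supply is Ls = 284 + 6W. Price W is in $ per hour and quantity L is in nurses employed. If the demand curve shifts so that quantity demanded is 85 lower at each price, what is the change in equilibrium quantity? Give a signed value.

In direct form, Ld = 1015 - 2.5W.
Equating demand and supply, 1015 - 2.5W = 284 + 6W gives 8.5W = 731, so W* = 86.
Substitute back: L* = 1015 - 2.5(86) = 800.
After the shift, demand is Ld = 930 - 2.5W.
The new intersection has 646 = 8.5W, i.e. W = 76, L = 740.
ΔL = 740 - 800 = -60.

ΔL = -60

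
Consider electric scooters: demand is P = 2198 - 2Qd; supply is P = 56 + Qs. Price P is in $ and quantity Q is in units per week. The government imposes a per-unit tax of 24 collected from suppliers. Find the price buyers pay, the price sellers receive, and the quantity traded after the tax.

P_b = 786, P_s = 762, Q = 706

Inverting to quantity form: Qd = 1099 - 0.5P and Qs = -56 + P.
The tax drives a wedge P_b - P_s = 24. Substituting P_s = P_b - 24 into supply: Qs = -80 + P_b.
Set Qd = Qs: 1099 - 0.5P_b = -80 + P_b, so 1179 = 1.5P_b and P_b = 786.
Then P_s = 786 - 24 = 762 and Q = 1099 - 0.5(786) = 706.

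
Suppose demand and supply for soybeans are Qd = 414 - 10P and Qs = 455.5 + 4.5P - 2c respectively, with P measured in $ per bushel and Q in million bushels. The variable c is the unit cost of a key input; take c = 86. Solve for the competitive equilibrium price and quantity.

With c = 86, supply is Qs = 283.5 + 4.5P.
Equating demand and supply, 414 - 10P = 283.5 + 4.5P gives 14.5P = 130.5, so P* = 9.
Then Q* = 414 - 10(9) = 324.

P* = 9, Q* = 324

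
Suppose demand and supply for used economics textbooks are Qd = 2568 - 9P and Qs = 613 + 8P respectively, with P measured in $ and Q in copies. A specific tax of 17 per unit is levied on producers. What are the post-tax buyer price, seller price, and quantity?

P_b = 123, P_s = 106, Q = 1461

With a tax of 17 on producers, they supply based on the net price P_s = P_b - 17, so Qs = 477 + 8P_b.
Equate demand and the shifted supply: 2568 - 9P_b = 477 + 8P_b, giving 17P_b = 2091, so P_b = 123.
Then P_s = 123 - 17 = 106 and Q = 2568 - 9(123) = 1461.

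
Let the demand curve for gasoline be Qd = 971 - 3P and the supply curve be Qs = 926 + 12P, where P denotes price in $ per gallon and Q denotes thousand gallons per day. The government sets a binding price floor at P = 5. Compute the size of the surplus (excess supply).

With P fixed at 5, quantity demanded is 956 and quantity supplied is 986.
Surplus = Qs - Qd = 986 - 956 = 30.

Surplus = 30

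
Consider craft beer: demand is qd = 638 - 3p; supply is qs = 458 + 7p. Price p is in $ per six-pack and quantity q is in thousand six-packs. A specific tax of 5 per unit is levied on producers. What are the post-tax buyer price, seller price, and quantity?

The tax drives a wedge p_b - p_s = 5. Substituting p_s = p_b - 5 into supply: qs = 423 + 7p_b.
Market clearing requires 638 - 3p_b = 423 + 7p_b; hence 215 = 10p_b and p_b = 21.5.
Then p_s = 21.5 - 5 = 16.5 and q = 638 - 3(21.5) = 573.5.

p_b = 21.5, p_s = 16.5, q = 573.5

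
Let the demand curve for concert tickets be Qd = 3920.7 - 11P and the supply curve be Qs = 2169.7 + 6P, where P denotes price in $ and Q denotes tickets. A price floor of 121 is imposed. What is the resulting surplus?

At P = 121: Qd = 2589.7 and Qs = 2895.7.
Surplus = Qs - Qd = 2895.7 - 2589.7 = 306.

Surplus = 306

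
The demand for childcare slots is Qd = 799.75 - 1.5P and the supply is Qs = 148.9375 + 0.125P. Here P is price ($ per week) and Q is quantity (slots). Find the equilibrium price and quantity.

At equilibrium Qd = Qs, so 799.75 - 1.5P = 148.9375 + 0.125P; collecting terms, 650.8125 = 1.625P and P* = 400.5.
From the demand curve, Q* = 799.75 - 1.5(400.5) = 199.

P* = 400.5, Q* = 199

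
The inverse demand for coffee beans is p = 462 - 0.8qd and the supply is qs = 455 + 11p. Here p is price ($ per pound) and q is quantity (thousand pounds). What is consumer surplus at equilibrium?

Solving each curve for q: qd = 577.5 - 1.25p.
Set qd = qs: 577.5 - 1.25p = 455 + 11p, so 122.5 = 12.25p and p* = 10.
Plugging p* into demand: q* = 577.5 - 1.25(10) = 565.
Demand choke price (qd = 0): p = 577.5/1.25 = 462. Consumer surplus = ½ × (462 - 10) × 565 = 127690.

Consumer surplus = 127690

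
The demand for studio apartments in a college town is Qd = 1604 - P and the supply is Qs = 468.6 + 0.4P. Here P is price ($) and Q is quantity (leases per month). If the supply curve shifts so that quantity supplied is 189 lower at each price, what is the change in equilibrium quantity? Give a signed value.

Equating demand and supply, 1604 - P = 468.6 + 0.4P gives 1.4P = 1135.4, so P* = 811.
Substitute back: Q* = 1604 - 811 = 793.
After the shift, supply is Qs = 279.6 + 0.4P.
Re-solving, 1.4P = 1324.4 gives P = 946 and Q = 658.
ΔQ = 658 - 793 = -135.

ΔQ = -135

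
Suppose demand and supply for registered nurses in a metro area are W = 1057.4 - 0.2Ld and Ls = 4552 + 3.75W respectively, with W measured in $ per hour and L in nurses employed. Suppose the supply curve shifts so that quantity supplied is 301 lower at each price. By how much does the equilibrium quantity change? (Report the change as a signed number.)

Solving each curve for L: Ld = 5287 - 5W.
At equilibrium Ld = Ls, so 5287 - 5W = 4552 + 3.75W; collecting terms, 735 = 8.75W and W* = 84.
Substitute back: L* = 5287 - 5(84) = 4867.
After the shift, supply is Ls = 4251 + 3.75W.
Re-solving, 8.75W = 1036 gives W = 118.4 and L = 4695.
ΔL = 4695 - 4867 = -172.

ΔL = -172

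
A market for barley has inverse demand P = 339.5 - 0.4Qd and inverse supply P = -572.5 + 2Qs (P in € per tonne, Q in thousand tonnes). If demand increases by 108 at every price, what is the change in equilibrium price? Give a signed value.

Rewriting in direct form: Qd = 848.75 - 2.5P and Qs = 286.25 + 0.5P.
At equilibrium Qd = Qs, so 848.75 - 2.5P = 286.25 + 0.5P; collecting terms, 562.5 = 3P and P* = 187.5.
Substitute back: Q* = 848.75 - 2.5(187.5) = 380.
After the shift, demand is Qd = 956.75 - 2.5P.
The new intersection has 670.5 = 3P, i.e. P = 223.5, Q = 398.
ΔP = 223.5 - 187.5 = 36.

ΔP = 36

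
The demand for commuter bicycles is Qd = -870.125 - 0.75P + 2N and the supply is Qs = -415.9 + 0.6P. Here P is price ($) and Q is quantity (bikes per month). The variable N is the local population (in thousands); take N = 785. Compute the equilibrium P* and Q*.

P* = 826.5, Q* = 80

With N = 785, demand is Qd = 699.875 - 0.75P.
Equating demand and supply, 699.875 - 0.75P = -415.9 + 0.6P gives 1.35P = 1115.775, so P* = 826.5.
Then Q* = 699.875 - 0.75(826.5) = 80.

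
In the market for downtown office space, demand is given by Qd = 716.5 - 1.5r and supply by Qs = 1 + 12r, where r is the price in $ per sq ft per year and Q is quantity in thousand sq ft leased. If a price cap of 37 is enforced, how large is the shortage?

Shortage = 216

At r = 37: Qd = 661 and Qs = 445.
Shortage = Qd - Qs = 661 - 445 = 216.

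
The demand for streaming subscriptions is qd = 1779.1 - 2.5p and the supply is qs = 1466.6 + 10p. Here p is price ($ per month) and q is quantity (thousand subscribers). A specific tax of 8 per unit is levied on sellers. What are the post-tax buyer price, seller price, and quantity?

p_b = 31.4, p_s = 23.4, q = 1700.6

The tax drives a wedge p_b - p_s = 8. Substituting p_s = p_b - 8 into supply: qs = 1386.6 + 10p_b.
Equate demand and the shifted supply: 1779.1 - 2.5p_b = 1386.6 + 10p_b, giving 12.5p_b = 392.5, so p_b = 31.4.
So p_s = 23.4 and the quantity traded is q = 1779.1 - 2.5(31.4) = 1700.6.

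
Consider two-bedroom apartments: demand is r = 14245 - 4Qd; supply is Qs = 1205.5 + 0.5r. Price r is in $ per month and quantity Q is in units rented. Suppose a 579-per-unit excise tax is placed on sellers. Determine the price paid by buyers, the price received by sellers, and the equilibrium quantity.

r_b = 3527, r_s = 2948, Q = 2679.5

In direct form, Qd = 3561.25 - 0.25r.
The tax drives a wedge r_b - r_s = 579. Substituting r_s = r_b - 579 into supply: Qs = 916 + 0.5r_b.
Market clearing requires 3561.25 - 0.25r_b = 916 + 0.5r_b; hence 2645.25 = 0.75r_b and r_b = 3527.
So r_s = 2948 and the quantity traded is Q = 3561.25 - 0.25(3527) = 2679.5.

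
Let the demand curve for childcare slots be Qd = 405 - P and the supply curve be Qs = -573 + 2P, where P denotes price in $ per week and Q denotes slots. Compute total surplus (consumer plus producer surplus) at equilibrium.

Total surplus = 4680.75

The market clears where 405 - P = -573 + 2P. Rearranging, 3P = 978, hence P* = 326.
From the demand curve, Q* = 405 - 326 = 79.
Demand choke price = 405; supply choke price = 286.5. CS = ½(405 - 326)(79) = 3120.5; PS = ½(326 - 286.5)(79) = 1560.25. Total surplus = 4680.75.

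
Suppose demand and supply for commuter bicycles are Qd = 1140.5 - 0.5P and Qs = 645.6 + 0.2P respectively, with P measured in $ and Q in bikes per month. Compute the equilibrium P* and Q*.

At equilibrium Qd = Qs, so 1140.5 - 0.5P = 645.6 + 0.2P; collecting terms, 494.9 = 0.7P and P* = 707.
Plugging P* into demand: Q* = 1140.5 - 0.5(707) = 787.

P* = 707, Q* = 787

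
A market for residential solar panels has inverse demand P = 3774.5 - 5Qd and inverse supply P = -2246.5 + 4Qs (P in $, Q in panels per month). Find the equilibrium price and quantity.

Rewriting in direct form: Qd = 754.9 - 0.2P and Qs = 561.625 + 0.25P.
Equating demand and supply, 754.9 - 0.2P = 561.625 + 0.25P gives 0.45P = 193.275, so P* = 429.5.
Then Q* = 754.9 - 0.2(429.5) = 669.

P* = 429.5, Q* = 669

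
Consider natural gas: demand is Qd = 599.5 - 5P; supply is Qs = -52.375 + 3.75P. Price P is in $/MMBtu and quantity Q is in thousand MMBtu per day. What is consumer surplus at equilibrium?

Consumer surplus = 5152.9

Set Qd = Qs: 599.5 - 5P = -52.375 + 3.75P, so 651.875 = 8.75P and P* = 74.5.
Plugging P* into demand: Q* = 599.5 - 5(74.5) = 227.
Demand choke price (Qd = 0): P = 599.5/5 = 119.9. Consumer surplus = ½ × (119.9 - 74.5) × 227 = 5152.9.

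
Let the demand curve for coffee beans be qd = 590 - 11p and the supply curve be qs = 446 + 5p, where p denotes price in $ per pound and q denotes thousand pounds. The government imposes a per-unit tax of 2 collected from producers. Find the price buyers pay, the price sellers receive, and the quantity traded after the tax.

p_b = 9.625, p_s = 7.625, q = 484.125

Producers keep p_s = p_b - 2 per unit, so supply in terms of the buyer price is qs = 436 + 5p_b.
Set qd = qs: 590 - 11p_b = 436 + 5p_b, so 154 = 16p_b and p_b = 9.625.
Then p_s = 9.625 - 2 = 7.625 and q = 590 - 11(9.625) = 484.125.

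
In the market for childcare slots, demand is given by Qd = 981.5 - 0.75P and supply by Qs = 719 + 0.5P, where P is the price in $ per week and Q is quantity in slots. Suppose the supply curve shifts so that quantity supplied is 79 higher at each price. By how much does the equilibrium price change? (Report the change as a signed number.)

Set Qd = Qs: 981.5 - 0.75P = 719 + 0.5P, so 262.5 = 1.25P and P* = 210.
Plugging P* into demand: Q* = 981.5 - 0.75(210) = 824.
After the shift, supply is Qs = 798 + 0.5P.
New equilibrium: 183.5 = 1.25P, so P = 146.8 and Q = 871.4.
ΔP = 146.8 - 210 = -63.2.

ΔP = -63.2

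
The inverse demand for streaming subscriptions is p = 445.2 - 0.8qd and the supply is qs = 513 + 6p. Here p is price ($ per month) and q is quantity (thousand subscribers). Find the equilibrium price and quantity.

Rewriting in direct form: qd = 556.5 - 1.25p.
Equating demand and supply, 556.5 - 1.25p = 513 + 6p gives 7.25p = 43.5, so p* = 6.
From the demand curve, q* = 556.5 - 1.25(6) = 549.

p* = 6, q* = 549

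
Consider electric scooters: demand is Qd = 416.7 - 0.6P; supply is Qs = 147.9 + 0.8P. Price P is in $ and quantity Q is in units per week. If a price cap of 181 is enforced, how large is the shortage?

Shortage = 15.4

Evaluating both curves at the ceiling price 181 gives Qd = 308.1, Qs = 292.7.
Shortage = Qd - Qs = 308.1 - 292.7 = 15.4.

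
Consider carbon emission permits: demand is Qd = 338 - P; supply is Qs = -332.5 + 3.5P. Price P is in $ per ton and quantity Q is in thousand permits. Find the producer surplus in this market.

Producer surplus = 5103

The market clears where 338 - P = -332.5 + 3.5P. Rearranging, 4.5P = 670.5, hence P* = 149.
From the demand curve, Q* = 338 - 149 = 189.
Supply choke price (Qs = 0): P = 95. Producer surplus = ½ × (149 - 95) × 189 = 5103.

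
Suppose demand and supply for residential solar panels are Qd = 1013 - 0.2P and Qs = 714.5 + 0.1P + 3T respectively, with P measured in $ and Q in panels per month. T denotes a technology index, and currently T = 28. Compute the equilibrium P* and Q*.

P* = 715, Q* = 870

With T = 28, supply is Qs = 798.5 + 0.1P.
The market clears where 1013 - 0.2P = 798.5 + 0.1P. Rearranging, 0.3P = 214.5, hence P* = 715.
Plugging P* into demand: Q* = 1013 - 0.2(715) = 870.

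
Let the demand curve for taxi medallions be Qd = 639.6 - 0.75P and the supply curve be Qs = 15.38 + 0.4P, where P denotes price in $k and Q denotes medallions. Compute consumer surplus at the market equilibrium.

Set Qd = Qs: 639.6 - 0.75P = 15.38 + 0.4P, so 624.22 = 1.15P and P* = 542.8.
From the demand curve, Q* = 639.6 - 0.75(542.8) = 232.5.
Demand choke price (Qd = 0): P = 639.6/0.75 = 852.8. Consumer surplus = ½ × (852.8 - 542.8) × 232.5 = 36037.5.

Consumer surplus = 36037.5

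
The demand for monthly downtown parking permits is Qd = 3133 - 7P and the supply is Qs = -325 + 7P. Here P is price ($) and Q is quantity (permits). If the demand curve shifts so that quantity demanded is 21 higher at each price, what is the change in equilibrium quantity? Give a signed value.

At equilibrium Qd = Qs, so 3133 - 7P = -325 + 7P; collecting terms, 3458 = 14P and P* = 247.
Then Q* = 3133 - 7(247) = 1404.
After the shift, demand is Qd = 3154 - 7P.
Re-solving, 14P = 3479 gives P = 248.5 and Q = 1414.5.
ΔQ = 1414.5 - 1404 = 10.5.

ΔQ = 10.5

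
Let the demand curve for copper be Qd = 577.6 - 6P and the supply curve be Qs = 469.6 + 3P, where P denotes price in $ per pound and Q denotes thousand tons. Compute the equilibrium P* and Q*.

P* = 12, Q* = 505.6

The market clears where 577.6 - 6P = 469.6 + 3P. Rearranging, 9P = 108, hence P* = 12.
From the demand curve, Q* = 577.6 - 6(12) = 505.6.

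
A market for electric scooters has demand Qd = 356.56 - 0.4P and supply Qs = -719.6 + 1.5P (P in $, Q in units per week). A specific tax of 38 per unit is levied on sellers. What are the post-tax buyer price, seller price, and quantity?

P_b = 596.4, P_s = 558.4, Q = 118

With a tax of 38 on sellers, they supply based on the net price P_s = P_b - 38, so Qs = -776.6 + 1.5P_b.
Market clearing requires 356.56 - 0.4P_b = -776.6 + 1.5P_b; hence 1133.16 = 1.9P_b and P_b = 596.4.
Then P_s = 596.4 - 38 = 558.4 and Q = 356.56 - 0.4(596.4) = 118.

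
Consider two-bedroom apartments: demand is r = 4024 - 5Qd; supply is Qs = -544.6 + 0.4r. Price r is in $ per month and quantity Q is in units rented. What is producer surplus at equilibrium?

Producer surplus = 157531.25

Rewriting in direct form: Qd = 804.8 - 0.2r.
Set Qd = Qs: 804.8 - 0.2r = -544.6 + 0.4r, so 1349.4 = 0.6r and r* = 2249.
Then Q* = 804.8 - 0.2(2249) = 355.
Supply choke price (Qs = 0): r = 1361.5. Producer surplus = ½ × (2249 - 1361.5) × 355 = 157531.25.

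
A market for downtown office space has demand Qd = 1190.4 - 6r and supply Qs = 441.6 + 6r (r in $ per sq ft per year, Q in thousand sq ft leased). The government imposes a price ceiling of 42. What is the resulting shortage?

At r = 42: Qd = 938.4 and Qs = 693.6.
Shortage = Qd - Qs = 938.4 - 693.6 = 244.8.

Shortage = 244.8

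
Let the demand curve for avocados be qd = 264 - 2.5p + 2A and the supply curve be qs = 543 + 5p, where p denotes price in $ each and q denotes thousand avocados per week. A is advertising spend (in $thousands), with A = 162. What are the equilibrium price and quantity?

With A = 162, demand is qd = 588 - 2.5p.
Equating demand and supply, 588 - 2.5p = 543 + 5p gives 7.5p = 45, so p* = 6.
Then q* = 588 - 2.5(6) = 573.

p* = 6, q* = 573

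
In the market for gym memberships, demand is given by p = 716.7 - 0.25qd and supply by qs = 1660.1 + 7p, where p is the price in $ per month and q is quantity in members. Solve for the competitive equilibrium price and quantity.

Inverting to quantity form: qd = 2866.8 - 4p.
The market clears where 2866.8 - 4p = 1660.1 + 7p. Rearranging, 11p = 1206.7, hence p* = 109.7.
Substitute back: q* = 2866.8 - 4(109.7) = 2428.

p* = 109.7, q* = 2428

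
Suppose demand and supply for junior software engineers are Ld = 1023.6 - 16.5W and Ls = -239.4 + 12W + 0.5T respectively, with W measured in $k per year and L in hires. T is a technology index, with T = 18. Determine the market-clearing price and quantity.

With T = 18, supply is Ls = -230.4 + 12W.
Equating demand and supply, 1023.6 - 16.5W = -230.4 + 12W gives 28.5W = 1254, so W* = 44.
Substitute back: L* = 1023.6 - 16.5(44) = 297.6.

W* = 44, L* = 297.6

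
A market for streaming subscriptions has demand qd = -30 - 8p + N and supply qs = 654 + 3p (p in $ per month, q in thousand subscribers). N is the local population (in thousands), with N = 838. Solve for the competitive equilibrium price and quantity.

With N = 838, demand is qd = 808 - 8p.
At equilibrium qd = qs, so 808 - 8p = 654 + 3p; collecting terms, 154 = 11p and p* = 14.
Then q* = 808 - 8(14) = 696.

p* = 14, q* = 696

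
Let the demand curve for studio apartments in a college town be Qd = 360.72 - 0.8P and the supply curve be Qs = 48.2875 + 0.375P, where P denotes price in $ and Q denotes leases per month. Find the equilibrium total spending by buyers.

Equating demand and supply, 360.72 - 0.8P = 48.2875 + 0.375P gives 1.175P = 312.4325, so P* = 265.9.
Plugging P* into demand: Q* = 360.72 - 0.8(265.9) = 148.
Total spending by buyers = P* × Q* = 265.9 × 148 = 39353.2.

Total spending by buyers = 39353.2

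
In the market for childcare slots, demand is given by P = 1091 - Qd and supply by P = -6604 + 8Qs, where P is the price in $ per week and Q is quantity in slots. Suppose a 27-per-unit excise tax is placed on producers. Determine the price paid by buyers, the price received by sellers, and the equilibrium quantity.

P_b = 239, P_s = 212, Q = 852

In direct form, Qd = 1091 - P and Qs = 825.5 + 0.125P.
Producers keep P_s = P_b - 27 per unit, so supply in terms of the buyer price is Qs = 822.125 + 0.125P_b.
Market clearing requires 1091 - P_b = 822.125 + 0.125P_b; hence 268.875 = 1.125P_b and P_b = 239.
Then P_s = 239 - 27 = 212 and Q = 1091 - 239 = 852.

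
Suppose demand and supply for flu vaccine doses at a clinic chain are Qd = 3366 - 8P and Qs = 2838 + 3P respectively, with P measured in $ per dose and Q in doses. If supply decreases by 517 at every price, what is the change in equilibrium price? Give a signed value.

Set Qd = Qs: 3366 - 8P = 2838 + 3P, so 528 = 11P and P* = 48.
Then Q* = 3366 - 8(48) = 2982.
After the shift, supply is Qs = 2321 + 3P.
Re-solving, 11P = 1045 gives P = 95 and Q = 2606.
ΔP = 95 - 48 = 47.

ΔP = 47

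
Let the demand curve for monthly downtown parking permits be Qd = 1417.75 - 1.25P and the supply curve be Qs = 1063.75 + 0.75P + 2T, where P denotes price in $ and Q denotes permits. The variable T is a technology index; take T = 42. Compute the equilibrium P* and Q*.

With T = 42, supply is Qs = 1147.75 + 0.75P.
At equilibrium Qd = Qs, so 1417.75 - 1.25P = 1147.75 + 0.75P; collecting terms, 270 = 2P and P* = 135.
From the demand curve, Q* = 1417.75 - 1.25(135) = 1249.

P* = 135, Q* = 1249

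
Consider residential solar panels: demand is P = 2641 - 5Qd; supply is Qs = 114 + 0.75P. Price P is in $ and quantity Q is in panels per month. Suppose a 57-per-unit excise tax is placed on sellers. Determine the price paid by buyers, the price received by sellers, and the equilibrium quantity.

Inverting to quantity form: Qd = 528.2 - 0.2P.
Sellers keep P_s = P_b - 57 per unit, so supply in terms of the buyer price is Qs = 71.25 + 0.75P_b.
Set Qd = Qs: 528.2 - 0.2P_b = 71.25 + 0.75P_b, so 456.95 = 0.95P_b and P_b = 481.
Then P_s = 481 - 57 = 424 and Q = 528.2 - 0.2(481) = 432.

P_b = 481, P_s = 424, Q = 432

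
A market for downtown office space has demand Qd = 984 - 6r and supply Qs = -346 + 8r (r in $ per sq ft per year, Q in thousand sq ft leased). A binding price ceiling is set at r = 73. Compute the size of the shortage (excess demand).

At r = 73: Qd = 546 and Qs = 238.
Shortage = Qd - Qs = 546 - 238 = 308.

Shortage = 308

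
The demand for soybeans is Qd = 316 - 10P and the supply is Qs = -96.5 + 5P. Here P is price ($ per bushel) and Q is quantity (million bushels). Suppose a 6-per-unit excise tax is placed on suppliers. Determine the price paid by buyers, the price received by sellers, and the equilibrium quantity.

P_b = 29.5, P_s = 23.5, Q = 21

Suppliers keep P_s = P_b - 6 per unit, so supply in terms of the buyer price is Qs = -126.5 + 5P_b.
Set Qd = Qs: 316 - 10P_b = -126.5 + 5P_b, so 442.5 = 15P_b and P_b = 29.5.
So P_s = 23.5 and the quantity traded is Q = 316 - 10(29.5) = 21.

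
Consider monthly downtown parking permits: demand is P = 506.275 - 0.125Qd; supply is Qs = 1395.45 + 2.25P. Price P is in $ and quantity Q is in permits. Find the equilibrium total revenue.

Total revenue = 512353.8

In direct form, Qd = 4050.2 - 8P.
Equating demand and supply, 4050.2 - 8P = 1395.45 + 2.25P gives 10.25P = 2654.75, so P* = 259.
Plugging P* into demand: Q* = 4050.2 - 8(259) = 1978.2.
Total revenue = P* × Q* = 259 × 1978.2 = 512353.8.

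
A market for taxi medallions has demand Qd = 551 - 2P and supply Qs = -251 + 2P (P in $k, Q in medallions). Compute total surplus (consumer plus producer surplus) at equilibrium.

Set Qd = Qs: 551 - 2P = -251 + 2P, so 802 = 4P and P* = 200.5.
Then Q* = 551 - 2(200.5) = 150.
Demand choke price = 275.5; supply choke price = 125.5. CS = ½(275.5 - 200.5)(150) = 5625; PS = ½(200.5 - 125.5)(150) = 5625. Total surplus = 11250.

Total surplus = 11250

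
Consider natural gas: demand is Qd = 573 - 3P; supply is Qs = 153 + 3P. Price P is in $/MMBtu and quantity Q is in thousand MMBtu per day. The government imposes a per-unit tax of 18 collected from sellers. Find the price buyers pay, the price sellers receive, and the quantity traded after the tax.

Sellers keep P_s = P_b - 18 per unit, so supply in terms of the buyer price is Qs = 99 + 3P_b.
Market clearing requires 573 - 3P_b = 99 + 3P_b; hence 474 = 6P_b and P_b = 79.
Then P_s = 79 - 18 = 61 and Q = 573 - 3(79) = 336.

P_b = 79, P_s = 61, Q = 336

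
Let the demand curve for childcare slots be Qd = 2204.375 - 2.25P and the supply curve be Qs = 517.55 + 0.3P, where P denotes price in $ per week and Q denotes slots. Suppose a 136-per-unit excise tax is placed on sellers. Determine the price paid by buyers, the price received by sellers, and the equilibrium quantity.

P_b = 677.5, P_s = 541.5, Q = 680

With a tax of 136 on sellers, they supply based on the net price P_s = P_b - 136, so Qs = 476.75 + 0.3P_b.
Set Qd = Qs: 2204.375 - 2.25P_b = 476.75 + 0.3P_b, so 1727.625 = 2.55P_b and P_b = 677.5.
Then P_s = 677.5 - 136 = 541.5 and Q = 2204.375 - 2.25(677.5) = 680.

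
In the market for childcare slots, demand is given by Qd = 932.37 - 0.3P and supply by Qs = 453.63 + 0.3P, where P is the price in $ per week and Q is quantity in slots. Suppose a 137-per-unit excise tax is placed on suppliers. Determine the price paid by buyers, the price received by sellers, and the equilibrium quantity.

Suppliers keep P_s = P_b - 137 per unit, so supply in terms of the buyer price is Qs = 412.53 + 0.3P_b.
Market clearing requires 932.37 - 0.3P_b = 412.53 + 0.3P_b; hence 519.84 = 0.6P_b and P_b = 866.4.
Then P_s = 866.4 - 137 = 729.4 and Q = 932.37 - 0.3(866.4) = 672.45.

P_b = 866.4, P_s = 729.4, Q = 672.45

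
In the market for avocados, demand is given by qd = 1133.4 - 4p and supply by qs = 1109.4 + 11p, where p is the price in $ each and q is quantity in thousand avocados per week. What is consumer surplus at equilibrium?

Equating demand and supply, 1133.4 - 4p = 1109.4 + 11p gives 15p = 24, so p* = 1.6.
Plugging p* into demand: q* = 1133.4 - 4(1.6) = 1127.
Demand choke price (qd = 0): p = 1133.4/4 = 283.35. Consumer surplus = ½ × (283.35 - 1.6) × 1127 = 158766.125.

Consumer surplus = 158766.125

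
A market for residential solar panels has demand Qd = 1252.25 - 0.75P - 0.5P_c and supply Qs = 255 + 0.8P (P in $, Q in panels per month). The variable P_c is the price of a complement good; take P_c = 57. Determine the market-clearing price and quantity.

With P_c = 57, demand is Qd = 1223.75 - 0.75P.
Set Qd = Qs: 1223.75 - 0.75P = 255 + 0.8P, so 968.75 = 1.55P and P* = 625.
Substitute back: Q* = 1223.75 - 0.75(625) = 755.

P* = 625, Q* = 755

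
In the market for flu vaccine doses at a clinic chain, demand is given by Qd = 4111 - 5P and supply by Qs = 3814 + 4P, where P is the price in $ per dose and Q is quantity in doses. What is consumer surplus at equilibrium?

At equilibrium Qd = Qs, so 4111 - 5P = 3814 + 4P; collecting terms, 297 = 9P and P* = 33.
Plugging P* into demand: Q* = 4111 - 5(33) = 3946.
Demand choke price (Qd = 0): P = 4111/5 = 822.2. Consumer surplus = ½ × (822.2 - 33) × 3946 = 1557091.6.

Consumer surplus = 1557091.6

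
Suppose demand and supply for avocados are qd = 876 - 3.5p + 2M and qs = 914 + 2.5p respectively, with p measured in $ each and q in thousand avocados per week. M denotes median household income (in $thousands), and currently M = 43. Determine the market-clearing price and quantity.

p* = 8, q* = 934

With M = 43, demand is qd = 962 - 3.5p.
At equilibrium qd = qs, so 962 - 3.5p = 914 + 2.5p; collecting terms, 48 = 6p and p* = 8.
Substitute back: q* = 962 - 3.5(8) = 934.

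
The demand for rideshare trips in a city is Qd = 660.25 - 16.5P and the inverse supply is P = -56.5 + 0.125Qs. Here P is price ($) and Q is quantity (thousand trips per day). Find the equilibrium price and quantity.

P* = 8.5, Q* = 520

Rewriting in direct form: Qs = 452 + 8P.
The market clears where 660.25 - 16.5P = 452 + 8P. Rearranging, 24.5P = 208.25, hence P* = 8.5.
From the demand curve, Q* = 660.25 - 16.5(8.5) = 520.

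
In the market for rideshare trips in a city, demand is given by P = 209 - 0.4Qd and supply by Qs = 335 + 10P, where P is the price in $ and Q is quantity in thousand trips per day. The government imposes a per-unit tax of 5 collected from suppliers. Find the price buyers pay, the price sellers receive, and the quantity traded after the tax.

P_b = 19, P_s = 14, Q = 475

Solving each curve for Q: Qd = 522.5 - 2.5P.
Suppliers keep P_s = P_b - 5 per unit, so supply in terms of the buyer price is Qs = 285 + 10P_b.
Set Qd = Qs: 522.5 - 2.5P_b = 285 + 10P_b, so 237.5 = 12.5P_b and P_b = 19.
So P_s = 14 and the quantity traded is Q = 522.5 - 2.5(19) = 475.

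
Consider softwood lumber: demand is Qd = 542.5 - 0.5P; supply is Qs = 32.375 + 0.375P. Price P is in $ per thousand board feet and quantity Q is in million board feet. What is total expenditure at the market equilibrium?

Total expenditure = 146333

At equilibrium Qd = Qs, so 542.5 - 0.5P = 32.375 + 0.375P; collecting terms, 510.125 = 0.875P and P* = 583.
From the demand curve, Q* = 542.5 - 0.5(583) = 251.
Total expenditure = P* × Q* = 583 × 251 = 146333.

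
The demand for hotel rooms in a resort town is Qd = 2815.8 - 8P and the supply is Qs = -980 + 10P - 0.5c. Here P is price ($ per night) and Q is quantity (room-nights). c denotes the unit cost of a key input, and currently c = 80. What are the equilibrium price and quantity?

With c = 80, supply is Qs = -1020 + 10P.
At equilibrium Qd = Qs, so 2815.8 - 8P = -1020 + 10P; collecting terms, 3835.8 = 18P and P* = 213.1.
Then Q* = 2815.8 - 8(213.1) = 1111.

P* = 213.1, Q* = 1111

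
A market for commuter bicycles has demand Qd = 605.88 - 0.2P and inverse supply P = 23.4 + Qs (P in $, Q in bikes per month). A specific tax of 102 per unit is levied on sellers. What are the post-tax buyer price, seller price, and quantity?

Rewriting in direct form: Qs = -23.4 + P.
With a tax of 102 on sellers, they supply based on the net price P_s = P_b - 102, so Qs = -125.4 + P_b.
Market clearing requires 605.88 - 0.2P_b = -125.4 + P_b; hence 731.28 = 1.2P_b and P_b = 609.4.
So P_s = 507.4 and the quantity traded is Q = 605.88 - 0.2(609.4) = 484.

P_b = 609.4, P_s = 507.4, Q = 484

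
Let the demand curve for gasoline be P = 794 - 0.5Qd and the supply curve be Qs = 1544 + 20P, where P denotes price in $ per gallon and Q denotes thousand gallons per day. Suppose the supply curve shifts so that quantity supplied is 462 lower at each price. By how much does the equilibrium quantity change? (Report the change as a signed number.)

Solving each curve for Q: Qd = 1588 - 2P.
Set Qd = Qs: 1588 - 2P = 1544 + 20P, so 44 = 22P and P* = 2.
From the demand curve, Q* = 1588 - 2(2) = 1584.
After the shift, supply is Qs = 1082 + 20P.
New equilibrium: 506 = 22P, so P = 23 and Q = 1542.
ΔQ = 1542 - 1584 = -42.

ΔQ = -42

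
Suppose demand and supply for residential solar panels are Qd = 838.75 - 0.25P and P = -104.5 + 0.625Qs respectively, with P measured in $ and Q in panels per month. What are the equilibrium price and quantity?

In direct form, Qs = 167.2 + 1.6P.
At equilibrium Qd = Qs, so 838.75 - 0.25P = 167.2 + 1.6P; collecting terms, 671.55 = 1.85P and P* = 363.
From the demand curve, Q* = 838.75 - 0.25(363) = 748.

P* = 363, Q* = 748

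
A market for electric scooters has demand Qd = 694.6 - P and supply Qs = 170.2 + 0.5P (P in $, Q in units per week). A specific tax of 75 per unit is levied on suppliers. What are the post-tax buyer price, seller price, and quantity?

P_b = 374.6, P_s = 299.6, Q = 320

With a tax of 75 on suppliers, they supply based on the net price P_s = P_b - 75, so Qs = 132.7 + 0.5P_b.
Market clearing requires 694.6 - P_b = 132.7 + 0.5P_b; hence 561.9 = 1.5P_b and P_b = 374.6.
Then P_s = 374.6 - 75 = 299.6 and Q = 694.6 - 374.6 = 320.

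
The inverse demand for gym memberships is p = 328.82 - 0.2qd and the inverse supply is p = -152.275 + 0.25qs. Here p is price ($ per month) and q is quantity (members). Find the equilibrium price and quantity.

Inverting to quantity form: qd = 1644.1 - 5p and qs = 609.1 + 4p.
The market clears where 1644.1 - 5p = 609.1 + 4p. Rearranging, 9p = 1035, hence p* = 115.
Substitute back: q* = 1644.1 - 5(115) = 1069.1.

p* = 115, q* = 1069.1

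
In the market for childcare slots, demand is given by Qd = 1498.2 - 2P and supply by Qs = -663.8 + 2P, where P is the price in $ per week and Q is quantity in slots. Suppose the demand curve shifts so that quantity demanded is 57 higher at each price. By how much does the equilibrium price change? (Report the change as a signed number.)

ΔP = 14.25

At equilibrium Qd = Qs, so 1498.2 - 2P = -663.8 + 2P; collecting terms, 2162 = 4P and P* = 540.5.
Substitute back: Q* = 1498.2 - 2(540.5) = 417.2.
After the shift, demand is Qd = 1555.2 - 2P.
Re-solving, 4P = 2219 gives P = 554.75 and Q = 445.7.
ΔP = 554.75 - 540.5 = 14.25.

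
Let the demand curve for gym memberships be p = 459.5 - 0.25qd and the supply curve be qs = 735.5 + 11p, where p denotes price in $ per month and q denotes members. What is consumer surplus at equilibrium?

Consumer surplus = 297992

Inverting to quantity form: qd = 1838 - 4p.
At equilibrium qd = qs, so 1838 - 4p = 735.5 + 11p; collecting terms, 1102.5 = 15p and p* = 73.5.
Substitute back: q* = 1838 - 4(73.5) = 1544.
Demand choke price (qd = 0): p = 1838/4 = 459.5. Consumer surplus = ½ × (459.5 - 73.5) × 1544 = 297992.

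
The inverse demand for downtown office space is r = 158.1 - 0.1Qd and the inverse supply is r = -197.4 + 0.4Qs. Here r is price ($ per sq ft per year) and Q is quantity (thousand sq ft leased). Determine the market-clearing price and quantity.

r* = 87, Q* = 711

In direct form, Qd = 1581 - 10r and Qs = 493.5 + 2.5r.
Set Qd = Qs: 1581 - 10r = 493.5 + 2.5r, so 1087.5 = 12.5r and r* = 87.
From the demand curve, Q* = 1581 - 10(87) = 711.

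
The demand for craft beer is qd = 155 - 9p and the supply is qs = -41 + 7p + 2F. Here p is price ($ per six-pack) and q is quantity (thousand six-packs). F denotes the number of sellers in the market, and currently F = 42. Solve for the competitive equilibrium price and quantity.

p* = 7, q* = 92

With F = 42, supply is qs = 43 + 7p.
Set qd = qs: 155 - 9p = 43 + 7p, so 112 = 16p and p* = 7.
Plugging p* into demand: q* = 155 - 9(7) = 92.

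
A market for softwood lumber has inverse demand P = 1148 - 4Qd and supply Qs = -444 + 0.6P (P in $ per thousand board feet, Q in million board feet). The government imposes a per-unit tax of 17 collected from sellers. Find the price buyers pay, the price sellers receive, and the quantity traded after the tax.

Solving each curve for Q: Qd = 287 - 0.25P.
Sellers keep P_s = P_b - 17 per unit, so supply in terms of the buyer price is Qs = -454.2 + 0.6P_b.
Market clearing requires 287 - 0.25P_b = -454.2 + 0.6P_b; hence 741.2 = 0.85P_b and P_b = 872.
Then P_s = 872 - 17 = 855 and Q = 287 - 0.25(872) = 69.

P_b = 872, P_s = 855, Q = 69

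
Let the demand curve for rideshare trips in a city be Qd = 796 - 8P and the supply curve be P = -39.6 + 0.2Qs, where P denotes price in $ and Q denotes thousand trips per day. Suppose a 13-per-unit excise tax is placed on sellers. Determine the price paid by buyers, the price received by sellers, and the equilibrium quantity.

P_b = 51, P_s = 38, Q = 388

Solving each curve for Q: Qs = 198 + 5P.
With a tax of 13 on sellers, they supply based on the net price P_s = P_b - 13, so Qs = 133 + 5P_b.
Set Qd = Qs: 796 - 8P_b = 133 + 5P_b, so 663 = 13P_b and P_b = 51.
So P_s = 38 and the quantity traded is Q = 796 - 8(51) = 388.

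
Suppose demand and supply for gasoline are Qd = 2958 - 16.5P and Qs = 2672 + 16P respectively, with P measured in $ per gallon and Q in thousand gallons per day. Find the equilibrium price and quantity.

P* = 8.8, Q* = 2812.8

The market clears where 2958 - 16.5P = 2672 + 16P. Rearranging, 32.5P = 286, hence P* = 8.8.
Substitute back: Q* = 2958 - 16.5(8.8) = 2812.8.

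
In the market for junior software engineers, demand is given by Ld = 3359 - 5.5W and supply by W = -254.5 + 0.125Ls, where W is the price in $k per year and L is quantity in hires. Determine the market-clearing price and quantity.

Rewriting in direct form: Ls = 2036 + 8W.
Set Ld = Ls: 3359 - 5.5W = 2036 + 8W, so 1323 = 13.5W and W* = 98.
Substitute back: L* = 3359 - 5.5(98) = 2820.

W* = 98, L* = 2820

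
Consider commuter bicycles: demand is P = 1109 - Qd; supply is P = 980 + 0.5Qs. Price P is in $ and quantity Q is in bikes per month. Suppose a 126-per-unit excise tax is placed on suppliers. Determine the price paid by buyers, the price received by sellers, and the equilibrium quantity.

In direct form, Qd = 1109 - P and Qs = -1960 + 2P.
Suppliers keep P_s = P_b - 126 per unit, so supply in terms of the buyer price is Qs = -2212 + 2P_b.
Market clearing requires 1109 - P_b = -2212 + 2P_b; hence 3321 = 3P_b and P_b = 1107.
So P_s = 981 and the quantity traded is Q = 1109 - 1107 = 2.

P_b = 1107, P_s = 981, Q = 2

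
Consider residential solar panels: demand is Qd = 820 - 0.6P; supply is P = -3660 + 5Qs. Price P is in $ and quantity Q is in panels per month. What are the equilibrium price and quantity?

Inverting to quantity form: Qs = 732 + 0.2P.
Equating demand and supply, 820 - 0.6P = 732 + 0.2P gives 0.8P = 88, so P* = 110.
Substitute back: Q* = 820 - 0.6(110) = 754.

P* = 110, Q* = 754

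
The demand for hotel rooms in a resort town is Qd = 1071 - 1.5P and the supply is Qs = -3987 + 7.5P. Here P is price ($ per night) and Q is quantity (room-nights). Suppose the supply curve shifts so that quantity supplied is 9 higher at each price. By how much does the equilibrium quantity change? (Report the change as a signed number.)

Set Qd = Qs: 1071 - 1.5P = -3987 + 7.5P, so 5058 = 9P and P* = 562.
Plugging P* into demand: Q* = 1071 - 1.5(562) = 228.
After the shift, supply is Qs = -3978 + 7.5P.
Re-solving, 9P = 5049 gives P = 561 and Q = 229.5.
ΔQ = 229.5 - 228 = 1.5.

ΔQ = 1.5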